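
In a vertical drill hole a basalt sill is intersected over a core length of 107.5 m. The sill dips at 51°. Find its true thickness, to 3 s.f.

True thickness t = h · cos(dip) = 107.5 × cos 51°
t = 107.5 × 0.6293 = 67.652 m

67.7 m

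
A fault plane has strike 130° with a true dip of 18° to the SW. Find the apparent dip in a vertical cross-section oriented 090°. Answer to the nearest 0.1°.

Angle between strike (130°) and section (090°): β = 40°.
tan α = tan 18° × sin 40° = 0.3249 × 0.6428 = 0.2089
α = arctan(0.2089) = 11.80°

11.8°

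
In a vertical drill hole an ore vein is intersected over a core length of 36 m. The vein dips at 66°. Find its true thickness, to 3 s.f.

14.6 m

True thickness t = h · cos(dip) = 36 × cos 66°
t = 36 × 0.4067 = 14.643 m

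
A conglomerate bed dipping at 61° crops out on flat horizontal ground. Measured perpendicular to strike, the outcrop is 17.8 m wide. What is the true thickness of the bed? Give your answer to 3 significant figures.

15.6 m

True thickness t = w · sin(dip) = 17.8 × sin 61°
t = 17.8 × 0.8746 = 15.568 m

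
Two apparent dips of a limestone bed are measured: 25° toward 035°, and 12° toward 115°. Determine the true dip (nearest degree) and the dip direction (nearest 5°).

true dip 26°, dip direction 050°

The two traces are lines in the plane: v₁ = (sin 35°·cos 25°, cos 35°·cos 25°, −sin 25°), v₂ = (sin 115°·cos 12°, cos 115°·cos 12°, −sin 12°).
n = v₁ × v₂ = (0.329, 0.267, 0.873) (taken with n_z > 0).
Dip δ = arctan(|n_h|/n_z) = arctan(0.423/0.873) = 25.9°.
The horizontal component of n points toward azimuth atan2(n_x, n_y) = 51°, the dip direction.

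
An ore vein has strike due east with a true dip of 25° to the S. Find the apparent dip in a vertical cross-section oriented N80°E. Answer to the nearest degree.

5°

The section lies 10° from the strike.
tan(apparent dip) = tan 25° · sin 10° = 0.0810
apparent dip = arctan 0.0810 = 4.63°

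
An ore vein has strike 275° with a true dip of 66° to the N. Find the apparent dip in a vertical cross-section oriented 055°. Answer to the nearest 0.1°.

Angle between strike (275°) and section (055°): β = 40°.
tan α = tan 66° × sin 40° = 2.2460 × 0.6428 = 1.4437
α = arctan(1.4437) = 55.29°

55.3°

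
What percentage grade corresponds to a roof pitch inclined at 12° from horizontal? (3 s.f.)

21.3%

grade % = 100 × tan 12° = 100 × 0.2126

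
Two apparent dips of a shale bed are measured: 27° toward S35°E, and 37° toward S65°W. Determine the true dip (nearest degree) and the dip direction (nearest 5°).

The two traces are lines in the plane: v₁ = (sin 145°·cos 27°, cos 145°·cos 27°, −sin 27°), v₂ = (sin 245°·cos 37°, cos 245°·cos 37°, −sin 37°).
The plane normal is n = v₁ × v₂ ∝ (-0.286, -0.636, 0.701).
tan δ = √(n_x²+n_y²)/n_z = 0.698/0.701, so δ = 44.9°.
Dip direction = atan2(-0.286, -0.636) = 204° (azimuth of n's horizontal projection).

true dip 45°, dip direction 205°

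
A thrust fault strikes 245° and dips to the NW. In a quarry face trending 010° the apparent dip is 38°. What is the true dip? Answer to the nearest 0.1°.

The section is 55° from the strike.
tan δ = tan α / sin β = tan 38° / sin 55° = 0.7813 / 0.8192 = 0.9538
δ = arctan(0.9538) = 43.64°

43.6°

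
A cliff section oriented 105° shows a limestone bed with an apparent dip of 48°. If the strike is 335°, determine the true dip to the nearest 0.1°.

β = acute angle between strike 335° and section 105° = 50°.
tan δ = tan α / sin β = tan 48° / sin 50° = 1.1106 / 0.7660 = 1.4498
δ = arctan(1.4498) = 55.40°

55.4°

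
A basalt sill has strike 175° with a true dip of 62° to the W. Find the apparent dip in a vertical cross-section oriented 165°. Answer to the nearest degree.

The strike is 175° and the section trends 165°; the acute angle between them is β = 10°.
tan(apparent dip) = tan 62° · sin 10° = 0.3266
α = arctan(0.3266) = 18.09°

18°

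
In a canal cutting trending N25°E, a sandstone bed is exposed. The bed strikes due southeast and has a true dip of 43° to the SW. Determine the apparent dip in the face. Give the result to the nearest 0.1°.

41.2°

Angle between strike (due southeast) and section (N25°E): β = 70°.
tan(apparent dip) = tan 43° · sin 70° = 0.8763
apparent dip = arctan 0.8763 = 41.23°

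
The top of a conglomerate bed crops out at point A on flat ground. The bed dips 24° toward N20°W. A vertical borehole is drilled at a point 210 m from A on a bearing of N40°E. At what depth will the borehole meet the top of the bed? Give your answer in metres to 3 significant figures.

The hole lies 60° from the dip direction, so the down-dip offset is 210 × cos 60° = 105.00 m.
Depth = down-dip offset × tan(dip) = 105.00 × tan 24° = 105.00 × 0.4452
Depth = 46.75 m

46.7 m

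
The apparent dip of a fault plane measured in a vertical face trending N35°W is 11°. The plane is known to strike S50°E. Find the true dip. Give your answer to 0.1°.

36.9°

β = acute angle between strike S50°E and section N35°W = 15°.
tan(true dip) = tan 11° / sin 15° = 0.7510
δ = arctan(0.7510) = 36.91°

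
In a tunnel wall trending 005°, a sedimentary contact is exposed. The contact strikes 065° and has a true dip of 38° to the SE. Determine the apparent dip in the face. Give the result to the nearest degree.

34°

Angle between strike (065°) and section (005°): β = 60°.
tan(apparent dip) = tan 38° · sin 60° = 0.6766
apparent dip = arctan 0.6766 = 34.08°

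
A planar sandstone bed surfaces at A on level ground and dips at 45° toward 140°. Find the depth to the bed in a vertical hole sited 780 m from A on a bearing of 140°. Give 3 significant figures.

The hole is directly down-dip from the outcrop, so the down-dip offset is 780 m.
Depth = down-dip offset × tan(dip) = 780.00 × tan 45° = 780.00 × 1.0000
Depth = 780.00 m

780 m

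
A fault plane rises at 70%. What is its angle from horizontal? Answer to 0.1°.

tan θ = 70/100 = 0.7000
θ = arctan(0.7000) = 34.99°

35.0°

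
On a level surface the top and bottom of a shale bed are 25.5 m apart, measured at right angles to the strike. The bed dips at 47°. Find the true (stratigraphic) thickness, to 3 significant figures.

18.6 m

True thickness t = w · sin(dip) = 25.5 × sin 47°
t = 25.5 × 0.7314 = 18.650 m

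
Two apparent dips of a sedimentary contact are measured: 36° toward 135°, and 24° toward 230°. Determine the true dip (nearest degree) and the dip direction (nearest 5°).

The two traces are lines in the plane: v₁ = (sin 135°·cos 36°, cos 135°·cos 36°, −sin 36°), v₂ = (sin 230°·cos 24°, cos 230°·cos 24°, −sin 24°).
Cross product v₁ × v₂ gives the pole to the plane: n ∝ (0.112, -0.644, 0.736).
Dip δ = arctan(|n_h|/n_z) = arctan(0.654/0.736) = 41.6°.
Dip direction = atan2(0.112, -0.644) = 170° (azimuth of n's horizontal projection).

true dip 42°, dip direction 170°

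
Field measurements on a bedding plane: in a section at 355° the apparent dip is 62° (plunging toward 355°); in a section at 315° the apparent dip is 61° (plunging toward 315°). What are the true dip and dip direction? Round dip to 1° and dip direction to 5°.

The two traces are lines in the plane: v₁ = (sin 355°·cos 62°, cos 355°·cos 62°, −sin 62°), v₂ = (sin 315°·cos 61°, cos 315°·cos 61°, −sin 61°).
n = v₁ × v₂ = (-0.106, 0.267, 0.146) (taken with n_z > 0).
Dip δ = arctan(|n_h|/n_z) = arctan(0.287/0.146) = 63.0°.
Dip direction = atan2(-0.106, 0.267) = 338° (azimuth of n's horizontal projection).

true dip 63°, dip direction 340°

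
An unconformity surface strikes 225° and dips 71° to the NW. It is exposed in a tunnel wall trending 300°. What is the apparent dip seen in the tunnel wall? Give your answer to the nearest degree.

Angle between strike (225°) and section (300°): β = 75°.
tan α = tan 71° × sin 75° = 2.9042 × 0.9659 = 2.8053
apparent dip = arctan 2.8053 = 70.38°

70°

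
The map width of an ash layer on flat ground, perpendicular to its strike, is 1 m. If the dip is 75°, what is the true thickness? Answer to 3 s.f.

0.966 m

True thickness t = w · sin(dip) = 1 × sin 75°
t = 1 × 0.9659 = 0.966 m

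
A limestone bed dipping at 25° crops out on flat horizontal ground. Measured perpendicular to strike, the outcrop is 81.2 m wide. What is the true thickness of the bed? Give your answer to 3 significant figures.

34.3 m

True thickness t = w · sin(dip) = 81.2 × sin 25°
t = 81.2 × 0.4226 = 34.317 m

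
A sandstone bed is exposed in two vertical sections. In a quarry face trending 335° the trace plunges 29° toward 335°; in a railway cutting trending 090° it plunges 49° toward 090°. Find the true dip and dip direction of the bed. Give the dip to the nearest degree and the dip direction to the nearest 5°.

Each apparent-dip line lies in the plane. As unit vectors (x east, y north, z up), v₁ plunges 29°→335° and v₂ plunges 49°→090°.
Cross product v₁ × v₂ gives the pole to the plane: n ∝ (0.598, 0.597, 0.520).
tan δ = √(n_x²+n_y²)/n_z = 0.845/0.520, so δ = 58.4°.
The horizontal component of n points toward azimuth atan2(n_x, n_y) = 45°, the dip direction.

true dip 58°, dip direction 045°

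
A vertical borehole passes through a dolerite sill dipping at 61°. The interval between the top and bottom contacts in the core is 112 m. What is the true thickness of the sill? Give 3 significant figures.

True thickness t = h · cos(dip) = 112 × cos 61°
t = 112 × 0.4848 = 54.299 m

54.3 m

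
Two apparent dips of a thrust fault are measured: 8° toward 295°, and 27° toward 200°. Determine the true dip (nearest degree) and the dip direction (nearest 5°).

true dip 28°, dip direction 220°

Each apparent-dip line lies in the plane. As unit vectors (x east, y north, z up), v₁ plunges 8°→295° and v₂ plunges 27°→200°.
The plane normal is n = v₁ × v₂ ∝ (-0.307, -0.365, 0.879).
Dip δ = arctan(|n_h|/n_z) = arctan(0.477/0.879) = 28.5°.
Dip direction = atan2(-0.307, -0.365) = 220° (azimuth of n's horizontal projection).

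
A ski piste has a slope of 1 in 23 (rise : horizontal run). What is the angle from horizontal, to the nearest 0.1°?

2.5°

tan θ = 1/23 = 0.0435
θ = arctan(0.0435) = 2.49°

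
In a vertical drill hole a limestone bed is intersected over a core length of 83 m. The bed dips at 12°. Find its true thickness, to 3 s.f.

81.2 m

True thickness t = h · cos(dip) = 83 × cos 12°
t = 83 × 0.9781 = 81.186 m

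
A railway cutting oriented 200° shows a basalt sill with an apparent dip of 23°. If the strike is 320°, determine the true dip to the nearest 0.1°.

β = acute angle between strike 320° and section 200° = 60°.
tan(true dip) = tan 23° / sin 60° = 0.4901
δ = arctan(0.4901) = 26.11°

26.1°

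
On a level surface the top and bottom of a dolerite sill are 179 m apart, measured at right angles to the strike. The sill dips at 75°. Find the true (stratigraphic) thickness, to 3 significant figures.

True thickness t = w · sin(dip) = 179 × sin 75°
t = 179 × 0.9659 = 172.901 m

173 m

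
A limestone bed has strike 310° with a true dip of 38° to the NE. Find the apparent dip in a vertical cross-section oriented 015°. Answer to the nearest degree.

The strike is 310° and the section trends 015°; the acute angle between them is β = 65°.
tan α = tan 38° × sin 65° = 0.7813 × 0.9063 = 0.7081
apparent dip = arctan 0.7081 = 35.30°

35°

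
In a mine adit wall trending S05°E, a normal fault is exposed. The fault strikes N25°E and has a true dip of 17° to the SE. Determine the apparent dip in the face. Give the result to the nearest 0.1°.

The strike is N25°E and the section trends S05°E; the acute angle between them is β = 30°.
tan α = tan 17° × sin 30° = 0.3057 × 0.5000 = 0.1529
α = arctan(0.1529) = 8.69°

8.7°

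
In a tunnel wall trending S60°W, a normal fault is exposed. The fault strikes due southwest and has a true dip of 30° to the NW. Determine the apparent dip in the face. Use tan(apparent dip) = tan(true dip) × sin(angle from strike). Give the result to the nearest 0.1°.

The strike is due southwest and the section trends S60°W; the acute angle between them is β = 15°.
tan α = tan 30° × sin 15° = 0.5774 × 0.2588 = 0.1494
apparent dip = arctan 0.1494 = 8.50°

8.5°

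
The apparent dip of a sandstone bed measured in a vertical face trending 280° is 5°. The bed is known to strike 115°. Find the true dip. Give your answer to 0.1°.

The section is 15° from the strike.
tan(true dip) = tan 5° / sin 15° = 0.3380
true dip = arctan 0.3380 = 18.68°

18.7°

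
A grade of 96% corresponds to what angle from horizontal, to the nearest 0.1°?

tan θ = 96/100 = 0.9600
θ = arctan(0.9600) = 43.83°

43.8°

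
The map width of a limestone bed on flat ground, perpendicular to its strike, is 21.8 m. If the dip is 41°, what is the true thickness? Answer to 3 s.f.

True thickness t = w · sin(dip) = 21.8 × sin 41°
t = 21.8 × 0.6561 = 14.302 m

14.3 m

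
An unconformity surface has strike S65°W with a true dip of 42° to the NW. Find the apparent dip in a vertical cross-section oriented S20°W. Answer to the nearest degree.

The strike is S65°W and the section trends S20°W; the acute angle between them is β = 45°.
tan α = tan 42° × sin 45° = 0.9004 × 0.7071 = 0.6367
apparent dip = arctan 0.6367 = 32.48°

32°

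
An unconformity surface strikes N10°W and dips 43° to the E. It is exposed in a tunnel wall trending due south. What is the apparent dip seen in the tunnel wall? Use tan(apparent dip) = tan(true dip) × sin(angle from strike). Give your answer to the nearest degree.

The strike is N10°W and the section trends due south; the acute angle between them is β = 10°.
tan(apparent dip) = tan 43° · sin 10° = 0.1619
apparent dip = arctan 0.1619 = 9.20°

9°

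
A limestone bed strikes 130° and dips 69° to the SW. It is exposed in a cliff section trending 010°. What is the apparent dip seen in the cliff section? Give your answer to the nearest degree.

Angle between strike (130°) and section (010°): β = 60°.
tan α = tan 69° × sin 60° = 2.6051 × 0.8660 = 2.2561
apparent dip = arctan 2.2561 = 66.09°

66°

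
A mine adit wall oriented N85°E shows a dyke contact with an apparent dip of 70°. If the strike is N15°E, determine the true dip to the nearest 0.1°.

β = acute angle between strike N15°E and section N85°E = 70°.
tan(true dip) = tan 70° / sin 70° = 2.9238
true dip = arctan 2.9238 = 71.12°

71.1°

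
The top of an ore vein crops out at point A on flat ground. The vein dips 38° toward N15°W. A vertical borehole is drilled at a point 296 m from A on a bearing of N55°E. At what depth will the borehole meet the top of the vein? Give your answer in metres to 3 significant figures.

The hole lies 70° from the dip direction, so the down-dip offset is 296 × cos 70° = 101.24 m.
Depth = down-dip offset × tan(dip) = 101.24 × tan 38° = 101.24 × 0.7813
Depth = 79.10 m

79.1 m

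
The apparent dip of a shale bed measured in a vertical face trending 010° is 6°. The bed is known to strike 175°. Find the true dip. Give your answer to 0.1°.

22.1°

The section is 15° from the strike.
tan(true dip) = tan 6° / sin 15° = 0.4061
δ = arctan(0.4061) = 22.10°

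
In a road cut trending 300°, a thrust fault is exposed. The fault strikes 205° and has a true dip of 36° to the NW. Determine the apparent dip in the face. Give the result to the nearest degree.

Angle between strike (205°) and section (300°): β = 85°.
tan α = tan 36° × sin 85° = 0.7265 × 0.9962 = 0.7238
α = arctan(0.7238) = 35.90°

36°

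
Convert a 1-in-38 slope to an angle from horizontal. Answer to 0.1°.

1.5°

tan θ = 1/38 = 0.0263
θ = arctan(0.0263) = 1.51°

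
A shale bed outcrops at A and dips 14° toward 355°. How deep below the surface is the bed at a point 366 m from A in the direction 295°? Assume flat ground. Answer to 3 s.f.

45.6 m

The hole lies 60° from the dip direction, so the down-dip offset is 366 × cos 60° = 183.00 m.
Depth = down-dip offset × tan(dip) = 183.00 × tan 14° = 183.00 × 0.2493
Depth = 45.63 m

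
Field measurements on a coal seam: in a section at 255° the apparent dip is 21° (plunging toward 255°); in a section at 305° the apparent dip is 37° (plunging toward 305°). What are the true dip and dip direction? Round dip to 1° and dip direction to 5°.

true dip 37°, dip direction 315°

Represent each trace as a vector plunging at its apparent dip toward its trend (east-north-up frame): v₁ = (-0.902, -0.242, -0.358), v₂ = (-0.654, 0.458, -0.602).
The plane normal is n = v₁ × v₂ ∝ (-0.310, 0.308, 0.571).
tan δ = √(n_x²+n_y²)/n_z = 0.437/0.571, so δ = 37.4°.
Dip direction = atan2(-0.310, 0.308) = 315° (azimuth of n's horizontal projection).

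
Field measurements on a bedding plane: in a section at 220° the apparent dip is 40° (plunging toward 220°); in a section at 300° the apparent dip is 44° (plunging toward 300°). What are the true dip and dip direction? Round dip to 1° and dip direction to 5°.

Each apparent-dip line lies in the plane. As unit vectors (x east, y north, z up), v₁ plunges 40°→220° and v₂ plunges 44°→300°.
Cross product v₁ × v₂ gives the pole to the plane: n ∝ (-0.639, -0.058, 0.543).
Dip δ = arctan(|n_h|/n_z) = arctan(0.641/0.543) = 49.8°.
Dip direction = atan2(-0.639, -0.058) = 265° (azimuth of n's horizontal projection).

true dip 50°, dip direction 265°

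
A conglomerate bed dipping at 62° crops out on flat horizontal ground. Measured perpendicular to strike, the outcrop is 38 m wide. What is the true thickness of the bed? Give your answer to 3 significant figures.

33.6 m

True thickness t = w · sin(dip) = 38 × sin 62°
t = 38 × 0.8829 = 33.552 m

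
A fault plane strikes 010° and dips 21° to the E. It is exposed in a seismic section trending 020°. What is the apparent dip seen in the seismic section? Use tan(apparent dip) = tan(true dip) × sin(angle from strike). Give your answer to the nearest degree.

Angle between strike (010°) and section (020°): β = 10°.
tan α = tan 21° × sin 10° = 0.3839 × 0.1736 = 0.0667
apparent dip = arctan 0.0667 = 3.81°

4°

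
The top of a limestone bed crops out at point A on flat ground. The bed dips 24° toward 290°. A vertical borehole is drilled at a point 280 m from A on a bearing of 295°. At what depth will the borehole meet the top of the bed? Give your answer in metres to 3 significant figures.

124 m

The hole lies 5° from the dip direction, so the down-dip offset is 280 × cos 5° = 278.93 m.
Depth = down-dip offset × tan(dip) = 278.93 × tan 24° = 278.93 × 0.4452
Depth = 124.19 m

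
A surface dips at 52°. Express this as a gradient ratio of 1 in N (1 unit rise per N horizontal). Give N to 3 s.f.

1 in 0.781

1 : N means tan θ = 1/N, so N = 1/tan 52° = 1/1.2799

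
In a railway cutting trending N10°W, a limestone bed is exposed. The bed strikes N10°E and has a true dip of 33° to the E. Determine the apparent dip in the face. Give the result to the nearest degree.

Angle between strike (N10°E) and section (N10°W): β = 20°.
tan α = tan 33° × sin 20° = 0.6494 × 0.3420 = 0.2221
apparent dip = arctan 0.2221 = 12.52°

13°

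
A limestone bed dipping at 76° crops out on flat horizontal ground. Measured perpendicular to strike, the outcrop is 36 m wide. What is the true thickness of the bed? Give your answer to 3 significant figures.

34.9 m

True thickness t = w · sin(dip) = 36 × sin 76°
t = 36 × 0.9703 = 34.931 m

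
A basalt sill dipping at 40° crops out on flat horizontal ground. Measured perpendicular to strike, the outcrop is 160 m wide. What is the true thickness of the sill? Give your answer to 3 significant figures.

103 m

True thickness t = w · sin(dip) = 160 × sin 40°
t = 160 × 0.6428 = 102.846 m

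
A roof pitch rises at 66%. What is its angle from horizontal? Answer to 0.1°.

tan θ = 66/100 = 0.6600
θ = arctan(0.6600) = 33.42°

33.4°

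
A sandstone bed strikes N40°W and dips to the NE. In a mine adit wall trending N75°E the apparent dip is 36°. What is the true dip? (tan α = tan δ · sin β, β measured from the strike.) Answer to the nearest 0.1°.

The section is 65° from the strike.
tan δ = tan α / sin β = tan 36° / sin 65° = 0.7265 / 0.9063 = 0.8017
true dip = arctan 0.8017 = 38.72°

38.7°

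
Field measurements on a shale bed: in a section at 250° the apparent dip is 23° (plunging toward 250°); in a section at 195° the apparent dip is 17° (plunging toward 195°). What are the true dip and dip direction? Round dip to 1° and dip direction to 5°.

true dip 23°, dip direction 240°

The two traces are lines in the plane: v₁ = (sin 250°·cos 23°, cos 250°·cos 23°, −sin 23°), v₂ = (sin 195°·cos 17°, cos 195°·cos 17°, −sin 17°).
The plane normal is n = v₁ × v₂ ∝ (-0.269, -0.156, 0.721).
True dip = arccos(n_z / |n|) = arccos(0.9183) = 23.3°.
Dip direction = azimuth of (n_x, n_y) = atan2(-0.269, -0.156) = 240°.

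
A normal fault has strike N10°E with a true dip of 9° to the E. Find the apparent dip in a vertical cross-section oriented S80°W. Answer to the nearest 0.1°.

Angle between strike (N10°E) and section (S80°W): β = 70°.
tan α = tan 9° × sin 70° = 0.1584 × 0.9397 = 0.1488
apparent dip = arctan 0.1488 = 8.47°

8.5°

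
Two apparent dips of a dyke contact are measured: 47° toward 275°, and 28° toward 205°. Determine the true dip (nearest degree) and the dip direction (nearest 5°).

true dip 47°, dip direction 265°

The two traces are lines in the plane: v₁ = (sin 275°·cos 47°, cos 275°·cos 47°, −sin 47°), v₂ = (sin 205°·cos 28°, cos 205°·cos 28°, −sin 28°).
n = v₁ × v₂ = (-0.613, -0.046, 0.566) (taken with n_z > 0).
tan δ = √(n_x²+n_y²)/n_z = 0.615/0.566, so δ = 47.4°.
Dip direction = azimuth of (n_x, n_y) = atan2(-0.613, -0.046) = 266°.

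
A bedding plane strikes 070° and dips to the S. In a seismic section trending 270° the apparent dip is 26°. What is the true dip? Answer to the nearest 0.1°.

The section is 20° from the strike.
tan(true dip) = tan 26° / sin 20° = 1.4260
δ = arctan(1.4260) = 54.96°

55.0°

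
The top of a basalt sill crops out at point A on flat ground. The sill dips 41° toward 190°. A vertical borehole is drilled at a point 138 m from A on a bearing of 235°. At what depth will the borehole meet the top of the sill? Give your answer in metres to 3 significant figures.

The hole lies 45° from the dip direction, so the down-dip offset is 138 × cos 45° = 97.58 m.
Depth = down-dip offset × tan(dip) = 97.58 × tan 41° = 97.58 × 0.8693
Depth = 84.83 m

84.8 m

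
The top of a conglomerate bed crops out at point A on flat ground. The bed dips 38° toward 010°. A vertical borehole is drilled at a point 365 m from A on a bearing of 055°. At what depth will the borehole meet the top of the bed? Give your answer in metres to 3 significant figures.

The hole lies 45° from the dip direction, so the down-dip offset is 365 × cos 45° = 258.09 m.
Depth = down-dip offset × tan(dip) = 258.09 × tan 38° = 258.09 × 0.7813
Depth = 201.65 m

202 m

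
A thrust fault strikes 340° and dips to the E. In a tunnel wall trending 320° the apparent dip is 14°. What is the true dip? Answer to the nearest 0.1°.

36.1°

The section is 20° from the strike.
tan(true dip) = tan 14° / sin 20° = 0.7290
true dip = arctan 0.7290 = 36.09°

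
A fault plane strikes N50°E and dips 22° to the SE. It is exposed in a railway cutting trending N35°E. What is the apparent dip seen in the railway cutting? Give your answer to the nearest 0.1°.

6.0°

The section lies 15° from the strike.
tan α = tan 22° × sin 15° = 0.4040 × 0.2588 = 0.1046
α = arctan(0.1046) = 5.97°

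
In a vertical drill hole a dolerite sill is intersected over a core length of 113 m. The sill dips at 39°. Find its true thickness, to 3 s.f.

True thickness t = h · cos(dip) = 113 × cos 39°
t = 113 × 0.7771 = 87.817 m

87.8 m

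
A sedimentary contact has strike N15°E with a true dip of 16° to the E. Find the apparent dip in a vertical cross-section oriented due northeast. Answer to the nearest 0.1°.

The section lies 30° from the strike.
tan α = tan 16° × sin 30° = 0.2867 × 0.5000 = 0.1434
α = arctan(0.1434) = 8.16°

8.2°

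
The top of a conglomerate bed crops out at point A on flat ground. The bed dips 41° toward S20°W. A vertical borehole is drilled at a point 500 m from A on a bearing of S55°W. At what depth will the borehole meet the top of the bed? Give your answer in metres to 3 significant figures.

356 m

The hole lies 35° from the dip direction, so the down-dip offset is 500 × cos 35° = 409.58 m.
Depth = down-dip offset × tan(dip) = 409.58 × tan 41° = 409.58 × 0.8693
Depth = 356.04 m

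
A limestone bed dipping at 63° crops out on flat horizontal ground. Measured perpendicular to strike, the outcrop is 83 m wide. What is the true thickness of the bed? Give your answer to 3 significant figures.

True thickness t = w · sin(dip) = 83 × sin 63°
t = 83 × 0.8910 = 73.954 m

74.0 m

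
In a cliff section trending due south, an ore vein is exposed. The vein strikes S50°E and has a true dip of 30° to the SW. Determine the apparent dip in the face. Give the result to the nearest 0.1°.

Angle between strike (S50°E) and section (due south): β = 50°.
tan α = tan 30° × sin 50° = 0.5774 × 0.7660 = 0.4423
α = arctan(0.4423) = 23.86°

23.9°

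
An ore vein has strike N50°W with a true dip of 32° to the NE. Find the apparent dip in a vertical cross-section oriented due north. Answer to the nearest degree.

The strike is N50°W and the section trends due north; the acute angle between them is β = 50°.
tan(apparent dip) = tan 32° · sin 50° = 0.4787
α = arctan(0.4787) = 25.58°

26°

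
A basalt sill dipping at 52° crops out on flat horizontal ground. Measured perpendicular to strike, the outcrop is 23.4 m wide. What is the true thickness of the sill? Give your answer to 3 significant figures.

18.4 m

True thickness t = w · sin(dip) = 23.4 × sin 52°
t = 23.4 × 0.7880 = 18.439 m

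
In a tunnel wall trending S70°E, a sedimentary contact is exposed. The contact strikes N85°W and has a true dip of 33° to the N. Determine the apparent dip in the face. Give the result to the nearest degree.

10°

The strike is N85°W and the section trends S70°E; the acute angle between them is β = 15°.
tan(apparent dip) = tan 33° · sin 15° = 0.1681
apparent dip = arctan 0.1681 = 9.54°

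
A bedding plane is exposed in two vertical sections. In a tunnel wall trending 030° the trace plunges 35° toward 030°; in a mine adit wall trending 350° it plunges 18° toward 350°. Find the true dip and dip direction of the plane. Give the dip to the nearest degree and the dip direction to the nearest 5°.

true dip 38°, dip direction 055°

Each apparent-dip line lies in the plane. As unit vectors (x east, y north, z up), v₁ plunges 35°→030° and v₂ plunges 18°→350°.
Cross product v₁ × v₂ gives the pole to the plane: n ∝ (0.318, 0.221, 0.501).
tan δ = √(n_x²+n_y²)/n_z = 0.387/0.501, so δ = 37.7°.
Dip direction = azimuth of (n_x, n_y) = atan2(0.318, 0.221) = 55°.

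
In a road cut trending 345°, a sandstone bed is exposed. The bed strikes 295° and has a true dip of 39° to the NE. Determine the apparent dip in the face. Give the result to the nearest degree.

32°

The section lies 50° from the strike.
tan(apparent dip) = tan 39° · sin 50° = 0.6203
apparent dip = arctan 0.6203 = 31.81°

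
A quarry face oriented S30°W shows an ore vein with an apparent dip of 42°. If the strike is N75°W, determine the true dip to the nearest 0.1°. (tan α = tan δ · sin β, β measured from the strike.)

The section is 75° from the strike.
tan δ = tan α / sin β = tan 42° / sin 75° = 0.9004 / 0.9659 = 0.9322
δ = arctan(0.9322) = 42.99°

43.0°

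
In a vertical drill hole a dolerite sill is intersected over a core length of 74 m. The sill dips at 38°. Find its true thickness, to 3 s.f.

True thickness t = h · cos(dip) = 74 × cos 38°
t = 74 × 0.7880 = 58.313 m

58.3 m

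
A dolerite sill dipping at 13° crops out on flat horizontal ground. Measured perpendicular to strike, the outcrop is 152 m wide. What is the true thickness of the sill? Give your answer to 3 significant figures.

True thickness t = w · sin(dip) = 152 × sin 13°
t = 152 × 0.2250 = 34.193 m

34.2 m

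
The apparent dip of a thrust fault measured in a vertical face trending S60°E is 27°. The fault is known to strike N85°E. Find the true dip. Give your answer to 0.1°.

β = acute angle between strike N85°E and section S60°E = 35°.
tan δ = tan α / sin β = tan 27° / sin 35° = 0.5095 / 0.5736 = 0.8883
δ = arctan(0.8883) = 41.62°

41.6°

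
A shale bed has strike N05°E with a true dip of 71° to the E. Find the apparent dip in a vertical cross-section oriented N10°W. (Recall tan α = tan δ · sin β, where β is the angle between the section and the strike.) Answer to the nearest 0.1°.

36.9°

The section lies 15° from the strike.
tan α = tan 71° × sin 15° = 2.9042 × 0.2588 = 0.7517
apparent dip = arctan 0.7517 = 36.93°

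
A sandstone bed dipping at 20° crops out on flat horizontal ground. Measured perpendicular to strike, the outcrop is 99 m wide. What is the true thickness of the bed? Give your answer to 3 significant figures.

True thickness t = w · sin(dip) = 99 × sin 20°
t = 99 × 0.3420 = 33.860 m

33.9 m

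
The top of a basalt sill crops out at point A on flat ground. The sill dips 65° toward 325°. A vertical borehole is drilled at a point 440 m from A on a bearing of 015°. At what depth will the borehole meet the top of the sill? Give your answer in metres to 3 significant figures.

The hole lies 50° from the dip direction, so the down-dip offset is 440 × cos 50° = 282.83 m.
Depth = down-dip offset × tan(dip) = 282.83 × tan 65° = 282.83 × 2.1445
Depth = 606.52 m

607 m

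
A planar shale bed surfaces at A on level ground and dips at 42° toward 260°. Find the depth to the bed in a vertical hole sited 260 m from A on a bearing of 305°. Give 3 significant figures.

166 m

The hole lies 45° from the dip direction, so the down-dip offset is 260 × cos 45° = 183.85 m.
Depth = down-dip offset × tan(dip) = 183.85 × tan 42° = 183.85 × 0.9004
Depth = 165.54 m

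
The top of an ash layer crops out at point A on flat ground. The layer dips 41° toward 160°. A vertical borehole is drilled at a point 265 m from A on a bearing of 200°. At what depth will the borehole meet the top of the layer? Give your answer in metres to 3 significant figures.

The hole lies 40° from the dip direction, so the down-dip offset is 265 × cos 40° = 203.00 m.
Depth = down-dip offset × tan(dip) = 203.00 × tan 41° = 203.00 × 0.8693
Depth = 176.47 m

176 m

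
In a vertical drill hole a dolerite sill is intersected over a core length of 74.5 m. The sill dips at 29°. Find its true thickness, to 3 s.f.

65.2 m

True thickness t = h · cos(dip) = 74.5 × cos 29°
t = 74.5 × 0.8746 = 65.159 m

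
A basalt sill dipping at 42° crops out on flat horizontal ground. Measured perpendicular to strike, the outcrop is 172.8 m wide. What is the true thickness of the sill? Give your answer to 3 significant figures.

True thickness t = w · sin(dip) = 172.8 × sin 42°
t = 172.8 × 0.6691 = 115.626 m

116 m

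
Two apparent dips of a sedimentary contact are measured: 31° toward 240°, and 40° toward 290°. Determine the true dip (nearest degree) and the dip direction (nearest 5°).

true dip 40°, dip direction 285°

Each apparent-dip line lies in the plane. As unit vectors (x east, y north, z up), v₁ plunges 31°→240° and v₂ plunges 40°→290°.
Cross product v₁ × v₂ gives the pole to the plane: n ∝ (-0.410, 0.106, 0.503).
True dip = arccos(n_z / |n|) = arccos(0.7646) = 40.1°.
Dip direction = azimuth of (n_x, n_y) = atan2(-0.410, 0.106) = 285°.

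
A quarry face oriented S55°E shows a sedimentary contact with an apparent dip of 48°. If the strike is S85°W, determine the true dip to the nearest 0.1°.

The section is 40° from the strike.
tan(true dip) = tan 48° / sin 40° = 1.7278
δ = arctan(1.7278) = 59.94°

59.9°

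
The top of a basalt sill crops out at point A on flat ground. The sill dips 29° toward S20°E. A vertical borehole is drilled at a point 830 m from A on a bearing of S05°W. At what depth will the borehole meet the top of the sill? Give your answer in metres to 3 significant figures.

The hole lies 25° from the dip direction, so the down-dip offset is 830 × cos 25° = 752.24 m.
Depth = down-dip offset × tan(dip) = 752.24 × tan 29° = 752.24 × 0.5543
Depth = 416.97 m

417 m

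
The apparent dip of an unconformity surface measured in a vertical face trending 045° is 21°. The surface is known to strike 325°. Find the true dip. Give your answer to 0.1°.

21.3°

β = acute angle between strike 325° and section 045° = 80°.
tan(true dip) = tan 21° / sin 80° = 0.3898
true dip = arctan 0.3898 = 21.30°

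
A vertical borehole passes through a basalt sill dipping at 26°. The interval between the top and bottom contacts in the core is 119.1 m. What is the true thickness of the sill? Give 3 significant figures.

True thickness t = h · cos(dip) = 119.1 × cos 26°
t = 119.1 × 0.8988 = 107.046 m

107 m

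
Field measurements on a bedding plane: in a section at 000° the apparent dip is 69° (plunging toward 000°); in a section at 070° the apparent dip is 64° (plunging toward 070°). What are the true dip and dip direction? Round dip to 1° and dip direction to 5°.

Each apparent-dip line lies in the plane. As unit vectors (x east, y north, z up), v₁ plunges 69°→000° and v₂ plunges 64°→070°.
The plane normal is n = v₁ × v₂ ∝ (0.182, 0.385, 0.148).
True dip = arccos(n_z / |n|) = arccos(0.3278) = 70.9°.
Dip direction = azimuth of (n_x, n_y) = atan2(0.182, 0.385) = 25°.

true dip 71°, dip direction 025°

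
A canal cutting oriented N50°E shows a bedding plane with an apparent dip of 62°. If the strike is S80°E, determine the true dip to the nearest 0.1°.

β = acute angle between strike S80°E and section N50°E = 50°.
tan(true dip) = tan 62° / sin 50° = 2.4551
δ = arctan(2.4551) = 67.84°

67.8°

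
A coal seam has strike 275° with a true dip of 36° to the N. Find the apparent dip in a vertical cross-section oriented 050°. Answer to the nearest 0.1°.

The strike is 275° and the section trends 050°; the acute angle between them is β = 45°.
tan α = tan 36° × sin 45° = 0.7265 × 0.7071 = 0.5137
apparent dip = arctan 0.5137 = 27.19°

27.2°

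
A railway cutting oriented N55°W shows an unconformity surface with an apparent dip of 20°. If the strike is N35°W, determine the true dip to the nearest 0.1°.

46.8°

The section is 20° from the strike.
tan δ = tan α / sin β = tan 20° / sin 20° = 0.3640 / 0.3420 = 1.0642
δ = arctan(1.0642) = 46.78°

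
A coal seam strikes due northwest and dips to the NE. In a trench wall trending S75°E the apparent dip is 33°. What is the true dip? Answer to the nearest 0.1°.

52.4°

β = acute angle between strike due northwest and section S75°E = 30°.
tan δ = tan α / sin β = tan 33° / sin 30° = 0.6494 / 0.5000 = 1.2988
true dip = arctan 1.2988 = 52.41°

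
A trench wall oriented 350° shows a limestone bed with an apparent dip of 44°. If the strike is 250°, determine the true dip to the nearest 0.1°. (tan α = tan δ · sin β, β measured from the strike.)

44.4°

β = acute angle between strike 250° and section 350° = 80°.
tan(true dip) = tan 44° / sin 80° = 0.9806
δ = arctan(0.9806) = 44.44°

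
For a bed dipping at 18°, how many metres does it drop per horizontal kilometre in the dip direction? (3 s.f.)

325 m

drop per km = 1000 × tan 18° = 1000 × 0.3249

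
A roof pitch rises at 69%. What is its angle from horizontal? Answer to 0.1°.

tan θ = 69/100 = 0.6900
θ = arctan(0.6900) = 34.61°

34.6°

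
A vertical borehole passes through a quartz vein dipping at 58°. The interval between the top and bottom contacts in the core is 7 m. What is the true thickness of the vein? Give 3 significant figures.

3.71 m

True thickness t = h · cos(dip) = 7 × cos 58°
t = 7 × 0.5299 = 3.709 m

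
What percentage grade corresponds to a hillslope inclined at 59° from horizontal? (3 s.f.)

grade % = 100 × tan 59° = 100 × 1.6643

166%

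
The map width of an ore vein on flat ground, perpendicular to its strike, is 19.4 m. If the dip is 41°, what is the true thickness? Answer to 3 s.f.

12.7 m

True thickness t = w · sin(dip) = 19.4 × sin 41°
t = 19.4 × 0.6561 = 12.728 m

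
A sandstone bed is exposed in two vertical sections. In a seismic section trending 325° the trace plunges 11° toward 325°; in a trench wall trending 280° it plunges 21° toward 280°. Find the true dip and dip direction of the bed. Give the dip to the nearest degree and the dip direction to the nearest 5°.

The two traces are lines in the plane: v₁ = (sin 325°·cos 11°, cos 325°·cos 11°, −sin 11°), v₂ = (sin 280°·cos 21°, cos 280°·cos 21°, −sin 21°).
The plane normal is n = v₁ × v₂ ∝ (-0.257, -0.026, 0.648).
Dip δ = arctan(|n_h|/n_z) = arctan(0.259/0.648) = 21.8°.
The horizontal component of n points toward azimuth atan2(n_x, n_y) = 264°, the dip direction.

true dip 22°, dip direction 265°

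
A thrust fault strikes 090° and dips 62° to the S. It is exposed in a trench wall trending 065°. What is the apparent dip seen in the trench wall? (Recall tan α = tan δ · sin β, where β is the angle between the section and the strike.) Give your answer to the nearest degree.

Angle between strike (090°) and section (065°): β = 25°.
tan α = tan 62° × sin 25° = 1.8807 × 0.4226 = 0.7948
apparent dip = arctan 0.7948 = 38.48°

38°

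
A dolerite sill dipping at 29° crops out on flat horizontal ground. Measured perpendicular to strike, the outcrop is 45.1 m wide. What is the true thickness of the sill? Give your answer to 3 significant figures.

True thickness t = w · sin(dip) = 45.1 × sin 29°
t = 45.1 × 0.4848 = 21.865 m

21.9 m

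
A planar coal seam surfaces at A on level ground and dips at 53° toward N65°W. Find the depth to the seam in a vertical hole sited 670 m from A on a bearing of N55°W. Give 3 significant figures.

876 m

The hole lies 10° from the dip direction, so the down-dip offset is 670 × cos 10° = 659.82 m.
Depth = down-dip offset × tan(dip) = 659.82 × tan 53° = 659.82 × 1.3270
Depth = 875.61 m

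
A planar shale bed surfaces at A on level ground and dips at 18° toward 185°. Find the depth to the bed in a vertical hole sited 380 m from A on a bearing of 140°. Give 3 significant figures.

87.3 m

The hole lies 45° from the dip direction, so the down-dip offset is 380 × cos 45° = 268.70 m.
Depth = down-dip offset × tan(dip) = 268.70 × tan 18° = 268.70 × 0.3249
Depth = 87.31 m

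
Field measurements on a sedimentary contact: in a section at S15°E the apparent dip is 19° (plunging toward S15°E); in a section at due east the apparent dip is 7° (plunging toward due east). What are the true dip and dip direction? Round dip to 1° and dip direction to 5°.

Each apparent-dip line lies in the plane. As unit vectors (x east, y north, z up), v₁ plunges 19°→S15°E and v₂ plunges 7°→due east.
Cross product v₁ × v₂ gives the pole to the plane: n ∝ (0.111, -0.293, 0.906).
tan δ = √(n_x²+n_y²)/n_z = 0.314/0.906, so δ = 19.1°.
Dip direction = atan2(0.111, -0.293) = 159° (azimuth of n's horizontal projection).

true dip 19°, dip direction 160°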